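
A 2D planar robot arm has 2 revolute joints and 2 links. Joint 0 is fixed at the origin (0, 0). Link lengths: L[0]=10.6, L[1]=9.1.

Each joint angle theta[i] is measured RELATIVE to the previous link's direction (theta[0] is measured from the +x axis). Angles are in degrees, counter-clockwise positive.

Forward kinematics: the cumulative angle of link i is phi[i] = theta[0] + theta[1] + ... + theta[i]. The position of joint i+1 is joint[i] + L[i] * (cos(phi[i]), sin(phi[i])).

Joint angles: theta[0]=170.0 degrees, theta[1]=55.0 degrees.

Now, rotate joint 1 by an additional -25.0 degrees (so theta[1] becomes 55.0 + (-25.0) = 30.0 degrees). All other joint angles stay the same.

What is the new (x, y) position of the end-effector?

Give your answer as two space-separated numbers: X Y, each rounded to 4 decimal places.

joint[0] = (0.0000, 0.0000)  (base)
link 0: phi[0] = 170 = 170 deg
  cos(170 deg) = -0.9848, sin(170 deg) = 0.1736
  joint[1] = (0.0000, 0.0000) + 10.6 * (-0.9848, 0.1736) = (0.0000 + -10.4390, 0.0000 + 1.8407) = (-10.4390, 1.8407)
link 1: phi[1] = 170 + 30 = 200 deg
  cos(200 deg) = -0.9397, sin(200 deg) = -0.3420
  joint[2] = (-10.4390, 1.8407) + 9.1 * (-0.9397, -0.3420) = (-10.4390 + -8.5512, 1.8407 + -3.1124) = (-18.9902, -1.2717)
End effector: (-18.9902, -1.2717)

Answer: -18.9902 -1.2717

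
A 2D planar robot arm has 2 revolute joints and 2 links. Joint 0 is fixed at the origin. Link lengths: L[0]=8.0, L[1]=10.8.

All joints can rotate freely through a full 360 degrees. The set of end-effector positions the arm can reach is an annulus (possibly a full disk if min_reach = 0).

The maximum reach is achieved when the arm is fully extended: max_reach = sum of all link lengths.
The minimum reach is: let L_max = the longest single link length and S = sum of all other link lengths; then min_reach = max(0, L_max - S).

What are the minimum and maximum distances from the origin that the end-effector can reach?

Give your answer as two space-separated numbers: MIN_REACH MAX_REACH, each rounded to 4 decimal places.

Answer: 2.8000 18.8000

Derivation:
Link lengths: [8.0, 10.8]
max_reach = 8 + 10.8 = 18.8
L_max = max([8.0, 10.8]) = 10.8
S (sum of others) = 18.8 - 10.8 = 8
min_reach = max(0, 10.8 - 8) = max(0, 2.8) = 2.8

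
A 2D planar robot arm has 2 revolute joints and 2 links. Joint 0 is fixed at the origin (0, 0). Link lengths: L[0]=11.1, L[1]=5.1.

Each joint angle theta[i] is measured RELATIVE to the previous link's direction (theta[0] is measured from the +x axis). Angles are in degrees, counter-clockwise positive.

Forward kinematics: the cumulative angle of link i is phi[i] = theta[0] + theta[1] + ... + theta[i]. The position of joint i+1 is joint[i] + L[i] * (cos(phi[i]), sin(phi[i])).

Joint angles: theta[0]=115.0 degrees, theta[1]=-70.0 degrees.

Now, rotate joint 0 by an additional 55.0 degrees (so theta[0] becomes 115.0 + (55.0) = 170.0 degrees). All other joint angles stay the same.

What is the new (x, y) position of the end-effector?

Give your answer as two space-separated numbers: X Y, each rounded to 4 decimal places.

joint[0] = (0.0000, 0.0000)  (base)
link 0: phi[0] = 170 = 170 deg
  cos(170 deg) = -0.9848, sin(170 deg) = 0.1736
  joint[1] = (0.0000, 0.0000) + 11.1 * (-0.9848, 0.1736) = (0.0000 + -10.9314, 0.0000 + 1.9275) = (-10.9314, 1.9275)
link 1: phi[1] = 170 + -70 = 100 deg
  cos(100 deg) = -0.1736, sin(100 deg) = 0.9848
  joint[2] = (-10.9314, 1.9275) + 5.1 * (-0.1736, 0.9848) = (-10.9314 + -0.8856, 1.9275 + 5.0225) = (-11.8170, 6.9500)
End effector: (-11.8170, 6.9500)

Answer: -11.8170 6.9500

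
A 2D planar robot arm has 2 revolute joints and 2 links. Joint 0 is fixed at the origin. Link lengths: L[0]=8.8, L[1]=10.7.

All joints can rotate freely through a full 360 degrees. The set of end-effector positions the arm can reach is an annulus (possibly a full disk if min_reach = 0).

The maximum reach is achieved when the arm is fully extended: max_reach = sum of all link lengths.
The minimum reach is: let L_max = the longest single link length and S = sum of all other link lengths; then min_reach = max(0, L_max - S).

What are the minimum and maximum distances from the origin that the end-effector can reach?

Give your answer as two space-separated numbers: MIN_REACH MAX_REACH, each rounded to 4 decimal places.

Link lengths: [8.8, 10.7]
max_reach = 8.8 + 10.7 = 19.5
L_max = max([8.8, 10.7]) = 10.7
S (sum of others) = 19.5 - 10.7 = 8.8
min_reach = max(0, 10.7 - 8.8) = max(0, 1.9) = 1.9

Answer: 1.9000 19.5000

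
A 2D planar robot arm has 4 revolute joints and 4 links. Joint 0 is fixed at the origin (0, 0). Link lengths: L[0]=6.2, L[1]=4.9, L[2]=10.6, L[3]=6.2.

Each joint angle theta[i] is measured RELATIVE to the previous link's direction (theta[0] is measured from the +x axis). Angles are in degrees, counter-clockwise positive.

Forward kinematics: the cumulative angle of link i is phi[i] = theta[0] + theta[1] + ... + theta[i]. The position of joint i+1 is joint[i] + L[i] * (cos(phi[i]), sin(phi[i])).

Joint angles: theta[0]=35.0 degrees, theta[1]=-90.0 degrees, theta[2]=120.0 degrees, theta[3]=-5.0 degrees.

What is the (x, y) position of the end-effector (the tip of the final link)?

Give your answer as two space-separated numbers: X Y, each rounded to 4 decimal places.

Answer: 15.4690 14.5185

Derivation:
joint[0] = (0.0000, 0.0000)  (base)
link 0: phi[0] = 35 = 35 deg
  cos(35 deg) = 0.8192, sin(35 deg) = 0.5736
  joint[1] = (0.0000, 0.0000) + 6.2 * (0.8192, 0.5736) = (0.0000 + 5.0787, 0.0000 + 3.5562) = (5.0787, 3.5562)
link 1: phi[1] = 35 + -90 = -55 deg
  cos(-55 deg) = 0.5736, sin(-55 deg) = -0.8192
  joint[2] = (5.0787, 3.5562) + 4.9 * (0.5736, -0.8192) = (5.0787 + 2.8105, 3.5562 + -4.0138) = (7.8893, -0.4577)
link 2: phi[2] = 35 + -90 + 120 = 65 deg
  cos(65 deg) = 0.4226, sin(65 deg) = 0.9063
  joint[3] = (7.8893, -0.4577) + 10.6 * (0.4226, 0.9063) = (7.8893 + 4.4798, -0.4577 + 9.6069) = (12.3690, 9.1492)
link 3: phi[3] = 35 + -90 + 120 + -5 = 60 deg
  cos(60 deg) = 0.5000, sin(60 deg) = 0.8660
  joint[4] = (12.3690, 9.1492) + 6.2 * (0.5000, 0.8660) = (12.3690 + 3.1000, 9.1492 + 5.3694) = (15.4690, 14.5185)
End effector: (15.4690, 14.5185)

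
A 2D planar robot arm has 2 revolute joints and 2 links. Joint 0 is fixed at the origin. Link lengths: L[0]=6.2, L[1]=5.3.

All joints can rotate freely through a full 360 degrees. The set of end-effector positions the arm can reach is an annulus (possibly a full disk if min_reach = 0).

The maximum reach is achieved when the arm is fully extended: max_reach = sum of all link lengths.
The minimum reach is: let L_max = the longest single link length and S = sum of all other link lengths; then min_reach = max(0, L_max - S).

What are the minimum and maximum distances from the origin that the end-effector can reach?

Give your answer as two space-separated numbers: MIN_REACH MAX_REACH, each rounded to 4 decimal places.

Link lengths: [6.2, 5.3]
max_reach = 6.2 + 5.3 = 11.5
L_max = max([6.2, 5.3]) = 6.2
S (sum of others) = 11.5 - 6.2 = 5.3
min_reach = max(0, 6.2 - 5.3) = max(0, 0.9) = 0.9

Answer: 0.9000 11.5000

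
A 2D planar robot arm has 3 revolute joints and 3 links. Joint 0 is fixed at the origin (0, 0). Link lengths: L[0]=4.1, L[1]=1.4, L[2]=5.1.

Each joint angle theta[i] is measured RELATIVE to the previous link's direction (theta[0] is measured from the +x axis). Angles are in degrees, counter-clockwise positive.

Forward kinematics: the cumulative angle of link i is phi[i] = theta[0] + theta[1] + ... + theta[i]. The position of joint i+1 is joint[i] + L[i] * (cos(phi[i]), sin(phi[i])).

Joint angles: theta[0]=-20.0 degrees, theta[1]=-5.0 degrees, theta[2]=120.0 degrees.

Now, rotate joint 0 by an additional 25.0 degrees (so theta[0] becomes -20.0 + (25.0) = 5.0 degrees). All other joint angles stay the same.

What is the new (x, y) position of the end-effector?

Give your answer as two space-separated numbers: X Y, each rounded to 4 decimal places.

Answer: 2.9344 4.7741

Derivation:
joint[0] = (0.0000, 0.0000)  (base)
link 0: phi[0] = 5 = 5 deg
  cos(5 deg) = 0.9962, sin(5 deg) = 0.0872
  joint[1] = (0.0000, 0.0000) + 4.1 * (0.9962, 0.0872) = (0.0000 + 4.0844, 0.0000 + 0.3573) = (4.0844, 0.3573)
link 1: phi[1] = 5 + -5 = 0 deg
  cos(0 deg) = 1.0000, sin(0 deg) = 0.0000
  joint[2] = (4.0844, 0.3573) + 1.4 * (1.0000, 0.0000) = (4.0844 + 1.4000, 0.3573 + 0.0000) = (5.4844, 0.3573)
link 2: phi[2] = 5 + -5 + 120 = 120 deg
  cos(120 deg) = -0.5000, sin(120 deg) = 0.8660
  joint[3] = (5.4844, 0.3573) + 5.1 * (-0.5000, 0.8660) = (5.4844 + -2.5500, 0.3573 + 4.4167) = (2.9344, 4.7741)
End effector: (2.9344, 4.7741)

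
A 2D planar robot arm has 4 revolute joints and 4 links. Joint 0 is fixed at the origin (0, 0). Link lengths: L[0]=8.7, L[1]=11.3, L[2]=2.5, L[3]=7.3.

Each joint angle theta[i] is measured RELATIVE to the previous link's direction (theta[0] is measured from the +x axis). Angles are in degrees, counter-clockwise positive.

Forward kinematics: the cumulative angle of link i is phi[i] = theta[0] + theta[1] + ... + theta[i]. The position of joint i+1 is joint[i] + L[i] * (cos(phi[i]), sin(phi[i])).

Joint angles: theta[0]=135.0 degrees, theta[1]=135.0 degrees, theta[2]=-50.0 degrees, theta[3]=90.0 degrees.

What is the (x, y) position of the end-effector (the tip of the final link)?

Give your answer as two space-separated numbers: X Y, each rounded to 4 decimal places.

joint[0] = (0.0000, 0.0000)  (base)
link 0: phi[0] = 135 = 135 deg
  cos(135 deg) = -0.7071, sin(135 deg) = 0.7071
  joint[1] = (0.0000, 0.0000) + 8.7 * (-0.7071, 0.7071) = (0.0000 + -6.1518, 0.0000 + 6.1518) = (-6.1518, 6.1518)
link 1: phi[1] = 135 + 135 = 270 deg
  cos(270 deg) = -0.0000, sin(270 deg) = -1.0000
  joint[2] = (-6.1518, 6.1518) + 11.3 * (-0.0000, -1.0000) = (-6.1518 + -0.0000, 6.1518 + -11.3000) = (-6.1518, -5.1482)
link 2: phi[2] = 135 + 135 + -50 = 220 deg
  cos(220 deg) = -0.7660, sin(220 deg) = -0.6428
  joint[3] = (-6.1518, -5.1482) + 2.5 * (-0.7660, -0.6428) = (-6.1518 + -1.9151, -5.1482 + -1.6070) = (-8.0669, -6.7551)
link 3: phi[3] = 135 + 135 + -50 + 90 = 310 deg
  cos(310 deg) = 0.6428, sin(310 deg) = -0.7660
  joint[4] = (-8.0669, -6.7551) + 7.3 * (0.6428, -0.7660) = (-8.0669 + 4.6923, -6.7551 + -5.5921) = (-3.3746, -12.3473)
End effector: (-3.3746, -12.3473)

Answer: -3.3746 -12.3473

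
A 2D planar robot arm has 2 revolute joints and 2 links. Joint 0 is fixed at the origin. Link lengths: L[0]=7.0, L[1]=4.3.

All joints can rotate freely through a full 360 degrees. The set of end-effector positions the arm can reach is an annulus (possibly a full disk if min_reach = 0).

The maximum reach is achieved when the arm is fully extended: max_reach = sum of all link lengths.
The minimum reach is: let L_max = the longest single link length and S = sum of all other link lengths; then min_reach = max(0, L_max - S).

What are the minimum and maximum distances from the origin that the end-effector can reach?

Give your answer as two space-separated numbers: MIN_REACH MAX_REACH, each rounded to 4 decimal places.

Link lengths: [7.0, 4.3]
max_reach = 7 + 4.3 = 11.3
L_max = max([7.0, 4.3]) = 7
S (sum of others) = 11.3 - 7 = 4.3
min_reach = max(0, 7 - 4.3) = max(0, 2.7) = 2.7

Answer: 2.7000 11.3000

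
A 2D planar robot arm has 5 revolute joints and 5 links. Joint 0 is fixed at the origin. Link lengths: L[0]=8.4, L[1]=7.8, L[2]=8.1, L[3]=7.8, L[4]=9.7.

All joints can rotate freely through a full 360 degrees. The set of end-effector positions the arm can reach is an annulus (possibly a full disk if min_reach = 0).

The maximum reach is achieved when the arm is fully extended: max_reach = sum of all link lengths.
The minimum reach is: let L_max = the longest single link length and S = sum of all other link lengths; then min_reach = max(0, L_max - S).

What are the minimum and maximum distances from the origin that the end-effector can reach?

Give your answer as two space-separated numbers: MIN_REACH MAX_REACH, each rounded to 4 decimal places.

Answer: 0.0000 41.8000

Derivation:
Link lengths: [8.4, 7.8, 8.1, 7.8, 9.7]
max_reach = 8.4 + 7.8 + 8.1 + 7.8 + 9.7 = 41.8
L_max = max([8.4, 7.8, 8.1, 7.8, 9.7]) = 9.7
S (sum of others) = 41.8 - 9.7 = 32.1
min_reach = max(0, 9.7 - 32.1) = max(0, -22.4) = 0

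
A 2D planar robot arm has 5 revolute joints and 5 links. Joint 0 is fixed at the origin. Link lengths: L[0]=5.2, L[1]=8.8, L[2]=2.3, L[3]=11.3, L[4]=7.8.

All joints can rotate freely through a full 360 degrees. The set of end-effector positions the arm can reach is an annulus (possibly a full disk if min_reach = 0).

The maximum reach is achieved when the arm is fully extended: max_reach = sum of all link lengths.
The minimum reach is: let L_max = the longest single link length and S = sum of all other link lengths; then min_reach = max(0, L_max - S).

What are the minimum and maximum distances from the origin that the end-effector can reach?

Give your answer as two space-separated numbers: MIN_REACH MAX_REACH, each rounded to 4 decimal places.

Answer: 0.0000 35.4000

Derivation:
Link lengths: [5.2, 8.8, 2.3, 11.3, 7.8]
max_reach = 5.2 + 8.8 + 2.3 + 11.3 + 7.8 = 35.4
L_max = max([5.2, 8.8, 2.3, 11.3, 7.8]) = 11.3
S (sum of others) = 35.4 - 11.3 = 24.1
min_reach = max(0, 11.3 - 24.1) = max(0, -12.8) = 0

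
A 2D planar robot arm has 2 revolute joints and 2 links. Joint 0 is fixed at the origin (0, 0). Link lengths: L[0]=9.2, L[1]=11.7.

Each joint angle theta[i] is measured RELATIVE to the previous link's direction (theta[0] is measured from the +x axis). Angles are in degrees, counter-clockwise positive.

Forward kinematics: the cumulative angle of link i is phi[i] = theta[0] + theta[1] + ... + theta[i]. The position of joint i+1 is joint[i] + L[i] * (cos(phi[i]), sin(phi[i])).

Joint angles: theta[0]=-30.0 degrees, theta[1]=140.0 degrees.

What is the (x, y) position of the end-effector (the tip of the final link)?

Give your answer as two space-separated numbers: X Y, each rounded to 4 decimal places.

joint[0] = (0.0000, 0.0000)  (base)
link 0: phi[0] = -30 = -30 deg
  cos(-30 deg) = 0.8660, sin(-30 deg) = -0.5000
  joint[1] = (0.0000, 0.0000) + 9.2 * (0.8660, -0.5000) = (0.0000 + 7.9674, 0.0000 + -4.6000) = (7.9674, -4.6000)
link 1: phi[1] = -30 + 140 = 110 deg
  cos(110 deg) = -0.3420, sin(110 deg) = 0.9397
  joint[2] = (7.9674, -4.6000) + 11.7 * (-0.3420, 0.9397) = (7.9674 + -4.0016, -4.6000 + 10.9944) = (3.9658, 6.3944)
End effector: (3.9658, 6.3944)

Answer: 3.9658 6.3944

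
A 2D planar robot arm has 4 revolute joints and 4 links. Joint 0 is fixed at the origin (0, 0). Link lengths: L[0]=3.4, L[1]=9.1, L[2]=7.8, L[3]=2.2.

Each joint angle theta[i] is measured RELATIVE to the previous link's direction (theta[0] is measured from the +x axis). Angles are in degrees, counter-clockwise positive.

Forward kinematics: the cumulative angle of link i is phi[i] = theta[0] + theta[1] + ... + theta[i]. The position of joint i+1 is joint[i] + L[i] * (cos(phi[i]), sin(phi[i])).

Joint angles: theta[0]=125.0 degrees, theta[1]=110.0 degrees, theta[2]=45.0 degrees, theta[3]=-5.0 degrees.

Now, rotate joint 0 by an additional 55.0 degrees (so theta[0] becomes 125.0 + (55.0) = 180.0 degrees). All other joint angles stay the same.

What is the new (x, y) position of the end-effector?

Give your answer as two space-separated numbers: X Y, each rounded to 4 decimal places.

joint[0] = (0.0000, 0.0000)  (base)
link 0: phi[0] = 180 = 180 deg
  cos(180 deg) = -1.0000, sin(180 deg) = 0.0000
  joint[1] = (0.0000, 0.0000) + 3.4 * (-1.0000, 0.0000) = (0.0000 + -3.4000, 0.0000 + 0.0000) = (-3.4000, 0.0000)
link 1: phi[1] = 180 + 110 = 290 deg
  cos(290 deg) = 0.3420, sin(290 deg) = -0.9397
  joint[2] = (-3.4000, 0.0000) + 9.1 * (0.3420, -0.9397) = (-3.4000 + 3.1124, 0.0000 + -8.5512) = (-0.2876, -8.5512)
link 2: phi[2] = 180 + 110 + 45 = 335 deg
  cos(335 deg) = 0.9063, sin(335 deg) = -0.4226
  joint[3] = (-0.2876, -8.5512) + 7.8 * (0.9063, -0.4226) = (-0.2876 + 7.0692, -8.5512 + -3.2964) = (6.7816, -11.8476)
link 3: phi[3] = 180 + 110 + 45 + -5 = 330 deg
  cos(330 deg) = 0.8660, sin(330 deg) = -0.5000
  joint[4] = (6.7816, -11.8476) + 2.2 * (0.8660, -0.5000) = (6.7816 + 1.9053, -11.8476 + -1.1000) = (8.6868, -12.9476)
End effector: (8.6868, -12.9476)

Answer: 8.6868 -12.9476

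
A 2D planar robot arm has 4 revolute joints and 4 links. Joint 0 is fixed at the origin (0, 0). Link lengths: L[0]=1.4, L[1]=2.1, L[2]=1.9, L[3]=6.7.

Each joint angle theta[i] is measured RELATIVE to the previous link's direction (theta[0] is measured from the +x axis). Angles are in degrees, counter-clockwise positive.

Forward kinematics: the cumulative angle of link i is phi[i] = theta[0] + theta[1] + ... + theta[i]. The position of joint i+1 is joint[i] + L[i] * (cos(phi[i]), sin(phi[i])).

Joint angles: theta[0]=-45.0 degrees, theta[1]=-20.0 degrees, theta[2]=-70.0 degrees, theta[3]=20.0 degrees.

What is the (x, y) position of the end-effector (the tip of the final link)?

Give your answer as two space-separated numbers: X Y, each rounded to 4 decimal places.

joint[0] = (0.0000, 0.0000)  (base)
link 0: phi[0] = -45 = -45 deg
  cos(-45 deg) = 0.7071, sin(-45 deg) = -0.7071
  joint[1] = (0.0000, 0.0000) + 1.4 * (0.7071, -0.7071) = (0.0000 + 0.9899, 0.0000 + -0.9899) = (0.9899, -0.9899)
link 1: phi[1] = -45 + -20 = -65 deg
  cos(-65 deg) = 0.4226, sin(-65 deg) = -0.9063
  joint[2] = (0.9899, -0.9899) + 2.1 * (0.4226, -0.9063) = (0.9899 + 0.8875, -0.9899 + -1.9032) = (1.8774, -2.8932)
link 2: phi[2] = -45 + -20 + -70 = -135 deg
  cos(-135 deg) = -0.7071, sin(-135 deg) = -0.7071
  joint[3] = (1.8774, -2.8932) + 1.9 * (-0.7071, -0.7071) = (1.8774 + -1.3435, -2.8932 + -1.3435) = (0.5339, -4.2367)
link 3: phi[3] = -45 + -20 + -70 + 20 = -115 deg
  cos(-115 deg) = -0.4226, sin(-115 deg) = -0.9063
  joint[4] = (0.5339, -4.2367) + 6.7 * (-0.4226, -0.9063) = (0.5339 + -2.8315, -4.2367 + -6.0723) = (-2.2976, -10.3090)
End effector: (-2.2976, -10.3090)

Answer: -2.2976 -10.3090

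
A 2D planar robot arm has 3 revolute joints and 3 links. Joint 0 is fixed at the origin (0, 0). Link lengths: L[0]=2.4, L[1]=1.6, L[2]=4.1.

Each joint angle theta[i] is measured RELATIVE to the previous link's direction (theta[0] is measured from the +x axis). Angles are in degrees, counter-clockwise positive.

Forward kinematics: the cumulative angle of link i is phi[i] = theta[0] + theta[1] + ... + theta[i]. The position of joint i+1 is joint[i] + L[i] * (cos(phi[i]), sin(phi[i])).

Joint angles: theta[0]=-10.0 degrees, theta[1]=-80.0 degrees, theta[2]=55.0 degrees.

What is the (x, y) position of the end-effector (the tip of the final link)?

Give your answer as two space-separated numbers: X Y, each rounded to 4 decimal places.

joint[0] = (0.0000, 0.0000)  (base)
link 0: phi[0] = -10 = -10 deg
  cos(-10 deg) = 0.9848, sin(-10 deg) = -0.1736
  joint[1] = (0.0000, 0.0000) + 2.4 * (0.9848, -0.1736) = (0.0000 + 2.3635, 0.0000 + -0.4168) = (2.3635, -0.4168)
link 1: phi[1] = -10 + -80 = -90 deg
  cos(-90 deg) = 0.0000, sin(-90 deg) = -1.0000
  joint[2] = (2.3635, -0.4168) + 1.6 * (0.0000, -1.0000) = (2.3635 + 0.0000, -0.4168 + -1.6000) = (2.3635, -2.0168)
link 2: phi[2] = -10 + -80 + 55 = -35 deg
  cos(-35 deg) = 0.8192, sin(-35 deg) = -0.5736
  joint[3] = (2.3635, -2.0168) + 4.1 * (0.8192, -0.5736) = (2.3635 + 3.3585, -2.0168 + -2.3517) = (5.7221, -4.3684)
End effector: (5.7221, -4.3684)

Answer: 5.7221 -4.3684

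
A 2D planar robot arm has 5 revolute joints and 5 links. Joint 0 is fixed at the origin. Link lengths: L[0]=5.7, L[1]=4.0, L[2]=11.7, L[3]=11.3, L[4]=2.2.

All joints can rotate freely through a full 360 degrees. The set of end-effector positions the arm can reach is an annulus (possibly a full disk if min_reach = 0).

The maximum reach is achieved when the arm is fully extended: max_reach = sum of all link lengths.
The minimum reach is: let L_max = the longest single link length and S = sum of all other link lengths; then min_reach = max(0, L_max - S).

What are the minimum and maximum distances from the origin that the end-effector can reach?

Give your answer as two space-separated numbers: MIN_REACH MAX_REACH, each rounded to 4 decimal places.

Link lengths: [5.7, 4.0, 11.7, 11.3, 2.2]
max_reach = 5.7 + 4 + 11.7 + 11.3 + 2.2 = 34.9
L_max = max([5.7, 4.0, 11.7, 11.3, 2.2]) = 11.7
S (sum of others) = 34.9 - 11.7 = 23.2
min_reach = max(0, 11.7 - 23.2) = max(0, -11.5) = 0

Answer: 0.0000 34.9000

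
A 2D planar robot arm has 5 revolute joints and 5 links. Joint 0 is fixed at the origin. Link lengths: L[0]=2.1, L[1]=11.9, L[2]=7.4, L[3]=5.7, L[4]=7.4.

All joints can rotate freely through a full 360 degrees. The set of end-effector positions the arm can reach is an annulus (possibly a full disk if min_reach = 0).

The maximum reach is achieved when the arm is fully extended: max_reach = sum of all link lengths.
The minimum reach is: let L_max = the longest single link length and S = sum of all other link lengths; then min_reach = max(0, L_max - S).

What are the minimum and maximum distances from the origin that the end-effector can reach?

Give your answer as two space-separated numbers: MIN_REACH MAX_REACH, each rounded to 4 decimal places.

Link lengths: [2.1, 11.9, 7.4, 5.7, 7.4]
max_reach = 2.1 + 11.9 + 7.4 + 5.7 + 7.4 = 34.5
L_max = max([2.1, 11.9, 7.4, 5.7, 7.4]) = 11.9
S (sum of others) = 34.5 - 11.9 = 22.6
min_reach = max(0, 11.9 - 22.6) = max(0, -10.7) = 0

Answer: 0.0000 34.5000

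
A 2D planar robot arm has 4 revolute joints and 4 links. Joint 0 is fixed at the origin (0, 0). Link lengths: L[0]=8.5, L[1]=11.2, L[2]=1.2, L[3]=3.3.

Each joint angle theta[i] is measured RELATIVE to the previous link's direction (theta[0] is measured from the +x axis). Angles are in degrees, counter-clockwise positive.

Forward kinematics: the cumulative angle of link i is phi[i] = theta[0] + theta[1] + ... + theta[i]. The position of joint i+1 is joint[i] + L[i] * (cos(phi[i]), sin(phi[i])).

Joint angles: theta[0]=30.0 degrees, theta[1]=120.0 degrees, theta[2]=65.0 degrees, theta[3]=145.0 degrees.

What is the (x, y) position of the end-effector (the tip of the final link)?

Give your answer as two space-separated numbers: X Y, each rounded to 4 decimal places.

Answer: -0.0213 9.1617

Derivation:
joint[0] = (0.0000, 0.0000)  (base)
link 0: phi[0] = 30 = 30 deg
  cos(30 deg) = 0.8660, sin(30 deg) = 0.5000
  joint[1] = (0.0000, 0.0000) + 8.5 * (0.8660, 0.5000) = (0.0000 + 7.3612, 0.0000 + 4.2500) = (7.3612, 4.2500)
link 1: phi[1] = 30 + 120 = 150 deg
  cos(150 deg) = -0.8660, sin(150 deg) = 0.5000
  joint[2] = (7.3612, 4.2500) + 11.2 * (-0.8660, 0.5000) = (7.3612 + -9.6995, 4.2500 + 5.6000) = (-2.3383, 9.8500)
link 2: phi[2] = 30 + 120 + 65 = 215 deg
  cos(215 deg) = -0.8192, sin(215 deg) = -0.5736
  joint[3] = (-2.3383, 9.8500) + 1.2 * (-0.8192, -0.5736) = (-2.3383 + -0.9830, 9.8500 + -0.6883) = (-3.3213, 9.1617)
link 3: phi[3] = 30 + 120 + 65 + 145 = 360 deg
  cos(360 deg) = 1.0000, sin(360 deg) = -0.0000
  joint[4] = (-3.3213, 9.1617) + 3.3 * (1.0000, -0.0000) = (-3.3213 + 3.3000, 9.1617 + -0.0000) = (-0.0213, 9.1617)
End effector: (-0.0213, 9.1617)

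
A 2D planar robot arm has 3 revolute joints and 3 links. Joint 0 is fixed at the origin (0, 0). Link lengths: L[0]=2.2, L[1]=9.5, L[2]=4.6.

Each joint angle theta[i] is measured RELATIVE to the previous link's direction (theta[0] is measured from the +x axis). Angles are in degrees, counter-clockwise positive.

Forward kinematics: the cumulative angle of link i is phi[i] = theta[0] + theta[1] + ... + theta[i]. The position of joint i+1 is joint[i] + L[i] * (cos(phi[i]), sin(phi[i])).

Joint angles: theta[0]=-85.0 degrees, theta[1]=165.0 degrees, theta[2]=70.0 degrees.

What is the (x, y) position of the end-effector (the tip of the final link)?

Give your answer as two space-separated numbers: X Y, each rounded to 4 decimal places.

Answer: -2.1423 9.4640

Derivation:
joint[0] = (0.0000, 0.0000)  (base)
link 0: phi[0] = -85 = -85 deg
  cos(-85 deg) = 0.0872, sin(-85 deg) = -0.9962
  joint[1] = (0.0000, 0.0000) + 2.2 * (0.0872, -0.9962) = (0.0000 + 0.1917, 0.0000 + -2.1916) = (0.1917, -2.1916)
link 1: phi[1] = -85 + 165 = 80 deg
  cos(80 deg) = 0.1736, sin(80 deg) = 0.9848
  joint[2] = (0.1917, -2.1916) + 9.5 * (0.1736, 0.9848) = (0.1917 + 1.6497, -2.1916 + 9.3557) = (1.8414, 7.1640)
link 2: phi[2] = -85 + 165 + 70 = 150 deg
  cos(150 deg) = -0.8660, sin(150 deg) = 0.5000
  joint[3] = (1.8414, 7.1640) + 4.6 * (-0.8660, 0.5000) = (1.8414 + -3.9837, 7.1640 + 2.3000) = (-2.1423, 9.4640)
End effector: (-2.1423, 9.4640)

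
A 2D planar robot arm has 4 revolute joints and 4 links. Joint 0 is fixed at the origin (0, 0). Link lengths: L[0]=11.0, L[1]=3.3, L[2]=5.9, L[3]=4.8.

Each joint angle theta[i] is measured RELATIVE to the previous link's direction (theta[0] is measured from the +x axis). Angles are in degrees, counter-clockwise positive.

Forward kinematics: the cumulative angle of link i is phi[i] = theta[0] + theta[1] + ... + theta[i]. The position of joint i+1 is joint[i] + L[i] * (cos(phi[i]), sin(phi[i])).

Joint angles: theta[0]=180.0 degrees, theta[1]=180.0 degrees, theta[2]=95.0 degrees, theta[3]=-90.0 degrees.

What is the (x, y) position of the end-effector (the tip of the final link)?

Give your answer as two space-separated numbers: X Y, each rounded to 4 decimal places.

joint[0] = (0.0000, 0.0000)  (base)
link 0: phi[0] = 180 = 180 deg
  cos(180 deg) = -1.0000, sin(180 deg) = 0.0000
  joint[1] = (0.0000, 0.0000) + 11 * (-1.0000, 0.0000) = (0.0000 + -11.0000, 0.0000 + 0.0000) = (-11.0000, 0.0000)
link 1: phi[1] = 180 + 180 = 360 deg
  cos(360 deg) = 1.0000, sin(360 deg) = -0.0000
  joint[2] = (-11.0000, 0.0000) + 3.3 * (1.0000, -0.0000) = (-11.0000 + 3.3000, 0.0000 + -0.0000) = (-7.7000, 0.0000)
link 2: phi[2] = 180 + 180 + 95 = 455 deg
  cos(455 deg) = -0.0872, sin(455 deg) = 0.9962
  joint[3] = (-7.7000, 0.0000) + 5.9 * (-0.0872, 0.9962) = (-7.7000 + -0.5142, 0.0000 + 5.8775) = (-8.2142, 5.8775)
link 3: phi[3] = 180 + 180 + 95 + -90 = 365 deg
  cos(365 deg) = 0.9962, sin(365 deg) = 0.0872
  joint[4] = (-8.2142, 5.8775) + 4.8 * (0.9962, 0.0872) = (-8.2142 + 4.7817, 5.8775 + 0.4183) = (-3.4325, 6.2959)
End effector: (-3.4325, 6.2959)

Answer: -3.4325 6.2959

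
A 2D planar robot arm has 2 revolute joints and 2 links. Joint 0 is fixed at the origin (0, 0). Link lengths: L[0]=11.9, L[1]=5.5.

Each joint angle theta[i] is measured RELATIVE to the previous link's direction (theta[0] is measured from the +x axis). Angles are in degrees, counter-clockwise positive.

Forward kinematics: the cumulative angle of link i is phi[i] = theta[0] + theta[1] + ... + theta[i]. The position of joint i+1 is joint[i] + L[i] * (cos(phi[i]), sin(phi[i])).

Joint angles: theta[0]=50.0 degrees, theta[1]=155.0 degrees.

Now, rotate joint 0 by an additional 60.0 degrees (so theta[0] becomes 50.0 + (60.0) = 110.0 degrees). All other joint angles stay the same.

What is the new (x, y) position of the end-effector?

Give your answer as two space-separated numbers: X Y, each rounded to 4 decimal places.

joint[0] = (0.0000, 0.0000)  (base)
link 0: phi[0] = 110 = 110 deg
  cos(110 deg) = -0.3420, sin(110 deg) = 0.9397
  joint[1] = (0.0000, 0.0000) + 11.9 * (-0.3420, 0.9397) = (0.0000 + -4.0700, 0.0000 + 11.1823) = (-4.0700, 11.1823)
link 1: phi[1] = 110 + 155 = 265 deg
  cos(265 deg) = -0.0872, sin(265 deg) = -0.9962
  joint[2] = (-4.0700, 11.1823) + 5.5 * (-0.0872, -0.9962) = (-4.0700 + -0.4794, 11.1823 + -5.4791) = (-4.5494, 5.7033)
End effector: (-4.5494, 5.7033)

Answer: -4.5494 5.7033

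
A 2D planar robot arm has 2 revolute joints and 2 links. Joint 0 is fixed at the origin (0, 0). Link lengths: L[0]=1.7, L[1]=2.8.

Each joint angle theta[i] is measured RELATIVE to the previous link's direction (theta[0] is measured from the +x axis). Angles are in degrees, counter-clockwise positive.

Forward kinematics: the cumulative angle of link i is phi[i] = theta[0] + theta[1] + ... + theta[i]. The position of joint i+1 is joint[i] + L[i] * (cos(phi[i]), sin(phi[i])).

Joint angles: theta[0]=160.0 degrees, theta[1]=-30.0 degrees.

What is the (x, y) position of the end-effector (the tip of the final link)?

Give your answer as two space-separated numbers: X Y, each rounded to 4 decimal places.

Answer: -3.3973 2.7264

Derivation:
joint[0] = (0.0000, 0.0000)  (base)
link 0: phi[0] = 160 = 160 deg
  cos(160 deg) = -0.9397, sin(160 deg) = 0.3420
  joint[1] = (0.0000, 0.0000) + 1.7 * (-0.9397, 0.3420) = (0.0000 + -1.5975, 0.0000 + 0.5814) = (-1.5975, 0.5814)
link 1: phi[1] = 160 + -30 = 130 deg
  cos(130 deg) = -0.6428, sin(130 deg) = 0.7660
  joint[2] = (-1.5975, 0.5814) + 2.8 * (-0.6428, 0.7660) = (-1.5975 + -1.7998, 0.5814 + 2.1449) = (-3.3973, 2.7264)
End effector: (-3.3973, 2.7264)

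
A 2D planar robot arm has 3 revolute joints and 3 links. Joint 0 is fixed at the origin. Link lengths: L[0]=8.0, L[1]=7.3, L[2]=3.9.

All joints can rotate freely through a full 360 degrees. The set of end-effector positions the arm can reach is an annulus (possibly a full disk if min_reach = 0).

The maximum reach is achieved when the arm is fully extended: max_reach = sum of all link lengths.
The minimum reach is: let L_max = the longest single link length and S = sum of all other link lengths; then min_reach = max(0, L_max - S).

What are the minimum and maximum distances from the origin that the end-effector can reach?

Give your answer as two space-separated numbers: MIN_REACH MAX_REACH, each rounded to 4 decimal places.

Answer: 0.0000 19.2000

Derivation:
Link lengths: [8.0, 7.3, 3.9]
max_reach = 8 + 7.3 + 3.9 = 19.2
L_max = max([8.0, 7.3, 3.9]) = 8
S (sum of others) = 19.2 - 8 = 11.2
min_reach = max(0, 8 - 11.2) = max(0, -3.2) = 0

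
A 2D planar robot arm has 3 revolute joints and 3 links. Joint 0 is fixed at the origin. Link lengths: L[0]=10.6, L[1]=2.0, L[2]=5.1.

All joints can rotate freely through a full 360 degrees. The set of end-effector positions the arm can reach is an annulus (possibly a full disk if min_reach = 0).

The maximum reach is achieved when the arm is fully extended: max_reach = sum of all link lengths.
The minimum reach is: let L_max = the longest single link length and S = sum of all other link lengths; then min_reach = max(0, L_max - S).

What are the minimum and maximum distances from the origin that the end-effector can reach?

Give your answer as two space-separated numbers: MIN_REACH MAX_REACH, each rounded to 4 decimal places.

Link lengths: [10.6, 2.0, 5.1]
max_reach = 10.6 + 2 + 5.1 = 17.7
L_max = max([10.6, 2.0, 5.1]) = 10.6
S (sum of others) = 17.7 - 10.6 = 7.1
min_reach = max(0, 10.6 - 7.1) = max(0, 3.5) = 3.5

Answer: 3.5000 17.7000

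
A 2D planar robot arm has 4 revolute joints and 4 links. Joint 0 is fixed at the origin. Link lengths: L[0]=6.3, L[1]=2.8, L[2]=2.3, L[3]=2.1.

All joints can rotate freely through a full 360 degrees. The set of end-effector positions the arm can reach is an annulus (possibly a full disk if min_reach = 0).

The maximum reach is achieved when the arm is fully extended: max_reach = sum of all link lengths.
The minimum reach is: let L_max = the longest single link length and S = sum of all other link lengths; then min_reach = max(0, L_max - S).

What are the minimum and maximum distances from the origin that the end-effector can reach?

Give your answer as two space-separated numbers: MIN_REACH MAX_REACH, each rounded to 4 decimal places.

Answer: 0.0000 13.5000

Derivation:
Link lengths: [6.3, 2.8, 2.3, 2.1]
max_reach = 6.3 + 2.8 + 2.3 + 2.1 = 13.5
L_max = max([6.3, 2.8, 2.3, 2.1]) = 6.3
S (sum of others) = 13.5 - 6.3 = 7.2
min_reach = max(0, 6.3 - 7.2) = max(0, -0.9) = 0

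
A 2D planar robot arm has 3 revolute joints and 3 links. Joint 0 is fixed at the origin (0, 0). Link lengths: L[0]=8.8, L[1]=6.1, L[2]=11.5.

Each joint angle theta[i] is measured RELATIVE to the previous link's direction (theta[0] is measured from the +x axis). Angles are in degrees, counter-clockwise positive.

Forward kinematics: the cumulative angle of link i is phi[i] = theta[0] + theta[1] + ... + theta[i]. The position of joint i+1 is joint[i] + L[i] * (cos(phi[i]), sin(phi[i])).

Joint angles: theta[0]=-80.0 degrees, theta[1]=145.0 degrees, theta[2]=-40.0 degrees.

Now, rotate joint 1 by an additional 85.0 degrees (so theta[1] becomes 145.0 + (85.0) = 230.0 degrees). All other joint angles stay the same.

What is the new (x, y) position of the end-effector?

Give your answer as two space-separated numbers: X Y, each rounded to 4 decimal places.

Answer: -7.6879 5.1902

Derivation:
joint[0] = (0.0000, 0.0000)  (base)
link 0: phi[0] = -80 = -80 deg
  cos(-80 deg) = 0.1736, sin(-80 deg) = -0.9848
  joint[1] = (0.0000, 0.0000) + 8.8 * (0.1736, -0.9848) = (0.0000 + 1.5281, 0.0000 + -8.6663) = (1.5281, -8.6663)
link 1: phi[1] = -80 + 230 = 150 deg
  cos(150 deg) = -0.8660, sin(150 deg) = 0.5000
  joint[2] = (1.5281, -8.6663) + 6.1 * (-0.8660, 0.5000) = (1.5281 + -5.2828, -8.6663 + 3.0500) = (-3.7547, -5.6163)
link 2: phi[2] = -80 + 230 + -40 = 110 deg
  cos(110 deg) = -0.3420, sin(110 deg) = 0.9397
  joint[3] = (-3.7547, -5.6163) + 11.5 * (-0.3420, 0.9397) = (-3.7547 + -3.9332, -5.6163 + 10.8065) = (-7.6879, 5.1902)
End effector: (-7.6879, 5.1902)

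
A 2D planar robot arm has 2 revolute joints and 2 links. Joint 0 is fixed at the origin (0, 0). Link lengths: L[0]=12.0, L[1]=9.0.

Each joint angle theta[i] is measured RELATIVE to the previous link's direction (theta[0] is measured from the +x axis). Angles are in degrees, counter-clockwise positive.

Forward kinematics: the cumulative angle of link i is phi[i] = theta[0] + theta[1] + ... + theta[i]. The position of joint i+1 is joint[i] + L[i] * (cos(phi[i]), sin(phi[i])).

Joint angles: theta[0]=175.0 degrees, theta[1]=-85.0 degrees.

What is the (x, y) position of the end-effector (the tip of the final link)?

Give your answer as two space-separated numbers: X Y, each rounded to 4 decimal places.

joint[0] = (0.0000, 0.0000)  (base)
link 0: phi[0] = 175 = 175 deg
  cos(175 deg) = -0.9962, sin(175 deg) = 0.0872
  joint[1] = (0.0000, 0.0000) + 12 * (-0.9962, 0.0872) = (0.0000 + -11.9543, 0.0000 + 1.0459) = (-11.9543, 1.0459)
link 1: phi[1] = 175 + -85 = 90 deg
  cos(90 deg) = 0.0000, sin(90 deg) = 1.0000
  joint[2] = (-11.9543, 1.0459) + 9 * (0.0000, 1.0000) = (-11.9543 + 0.0000, 1.0459 + 9.0000) = (-11.9543, 10.0459)
End effector: (-11.9543, 10.0459)

Answer: -11.9543 10.0459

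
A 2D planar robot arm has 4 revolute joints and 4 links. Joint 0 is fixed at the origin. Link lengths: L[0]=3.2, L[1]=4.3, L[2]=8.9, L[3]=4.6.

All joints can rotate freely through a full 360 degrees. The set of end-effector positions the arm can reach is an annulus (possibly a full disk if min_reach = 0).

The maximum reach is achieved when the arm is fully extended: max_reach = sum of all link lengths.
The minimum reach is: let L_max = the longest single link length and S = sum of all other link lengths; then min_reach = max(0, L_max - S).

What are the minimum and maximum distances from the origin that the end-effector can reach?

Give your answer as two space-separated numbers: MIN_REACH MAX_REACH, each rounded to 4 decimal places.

Answer: 0.0000 21.0000

Derivation:
Link lengths: [3.2, 4.3, 8.9, 4.6]
max_reach = 3.2 + 4.3 + 8.9 + 4.6 = 21
L_max = max([3.2, 4.3, 8.9, 4.6]) = 8.9
S (sum of others) = 21 - 8.9 = 12.1
min_reach = max(0, 8.9 - 12.1) = max(0, -3.2) = 0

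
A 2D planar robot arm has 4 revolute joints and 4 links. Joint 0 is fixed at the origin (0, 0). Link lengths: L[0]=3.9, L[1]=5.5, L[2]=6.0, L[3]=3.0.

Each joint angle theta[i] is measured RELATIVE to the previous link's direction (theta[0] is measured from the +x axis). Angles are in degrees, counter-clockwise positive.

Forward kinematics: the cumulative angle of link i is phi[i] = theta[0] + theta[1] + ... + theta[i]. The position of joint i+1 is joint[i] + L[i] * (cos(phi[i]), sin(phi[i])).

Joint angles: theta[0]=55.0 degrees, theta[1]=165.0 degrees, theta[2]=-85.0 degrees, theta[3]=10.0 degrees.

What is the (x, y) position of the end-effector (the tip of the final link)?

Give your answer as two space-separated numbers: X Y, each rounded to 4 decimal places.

joint[0] = (0.0000, 0.0000)  (base)
link 0: phi[0] = 55 = 55 deg
  cos(55 deg) = 0.5736, sin(55 deg) = 0.8192
  joint[1] = (0.0000, 0.0000) + 3.9 * (0.5736, 0.8192) = (0.0000 + 2.2369, 0.0000 + 3.1947) = (2.2369, 3.1947)
link 1: phi[1] = 55 + 165 = 220 deg
  cos(220 deg) = -0.7660, sin(220 deg) = -0.6428
  joint[2] = (2.2369, 3.1947) + 5.5 * (-0.7660, -0.6428) = (2.2369 + -4.2132, 3.1947 + -3.5353) = (-1.9763, -0.3406)
link 2: phi[2] = 55 + 165 + -85 = 135 deg
  cos(135 deg) = -0.7071, sin(135 deg) = 0.7071
  joint[3] = (-1.9763, -0.3406) + 6 * (-0.7071, 0.7071) = (-1.9763 + -4.2426, -0.3406 + 4.2426) = (-6.2189, 3.9020)
link 3: phi[3] = 55 + 165 + -85 + 10 = 145 deg
  cos(145 deg) = -0.8192, sin(145 deg) = 0.5736
  joint[4] = (-6.2189, 3.9020) + 3 * (-0.8192, 0.5736) = (-6.2189 + -2.4575, 3.9020 + 1.7207) = (-8.6764, 5.6227)
End effector: (-8.6764, 5.6227)

Answer: -8.6764 5.6227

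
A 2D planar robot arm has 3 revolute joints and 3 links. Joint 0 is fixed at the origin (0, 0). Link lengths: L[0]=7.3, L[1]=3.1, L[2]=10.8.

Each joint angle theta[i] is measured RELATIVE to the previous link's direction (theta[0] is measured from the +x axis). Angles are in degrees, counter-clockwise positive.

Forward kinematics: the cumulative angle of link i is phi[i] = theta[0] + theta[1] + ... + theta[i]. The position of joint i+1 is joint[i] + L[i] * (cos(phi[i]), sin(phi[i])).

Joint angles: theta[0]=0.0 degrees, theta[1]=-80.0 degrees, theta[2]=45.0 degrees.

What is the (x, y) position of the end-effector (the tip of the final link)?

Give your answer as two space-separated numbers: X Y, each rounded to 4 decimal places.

joint[0] = (0.0000, 0.0000)  (base)
link 0: phi[0] = 0 = 0 deg
  cos(0 deg) = 1.0000, sin(0 deg) = 0.0000
  joint[1] = (0.0000, 0.0000) + 7.3 * (1.0000, 0.0000) = (0.0000 + 7.3000, 0.0000 + 0.0000) = (7.3000, 0.0000)
link 1: phi[1] = 0 + -80 = -80 deg
  cos(-80 deg) = 0.1736, sin(-80 deg) = -0.9848
  joint[2] = (7.3000, 0.0000) + 3.1 * (0.1736, -0.9848) = (7.3000 + 0.5383, 0.0000 + -3.0529) = (7.8383, -3.0529)
link 2: phi[2] = 0 + -80 + 45 = -35 deg
  cos(-35 deg) = 0.8192, sin(-35 deg) = -0.5736
  joint[3] = (7.8383, -3.0529) + 10.8 * (0.8192, -0.5736) = (7.8383 + 8.8468, -3.0529 + -6.1946) = (16.6852, -9.2475)
End effector: (16.6852, -9.2475)

Answer: 16.6852 -9.2475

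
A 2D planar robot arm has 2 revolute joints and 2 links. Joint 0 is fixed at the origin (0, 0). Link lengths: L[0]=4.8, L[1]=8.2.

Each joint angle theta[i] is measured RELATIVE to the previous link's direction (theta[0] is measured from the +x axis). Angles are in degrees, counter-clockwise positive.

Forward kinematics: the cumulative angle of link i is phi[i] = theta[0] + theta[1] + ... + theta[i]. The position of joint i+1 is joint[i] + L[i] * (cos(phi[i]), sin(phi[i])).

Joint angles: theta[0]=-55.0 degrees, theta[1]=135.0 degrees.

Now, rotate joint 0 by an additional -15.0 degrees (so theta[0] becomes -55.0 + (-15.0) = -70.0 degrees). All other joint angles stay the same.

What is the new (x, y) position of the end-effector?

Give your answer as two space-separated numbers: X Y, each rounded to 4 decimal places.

joint[0] = (0.0000, 0.0000)  (base)
link 0: phi[0] = -70 = -70 deg
  cos(-70 deg) = 0.3420, sin(-70 deg) = -0.9397
  joint[1] = (0.0000, 0.0000) + 4.8 * (0.3420, -0.9397) = (0.0000 + 1.6417, 0.0000 + -4.5105) = (1.6417, -4.5105)
link 1: phi[1] = -70 + 135 = 65 deg
  cos(65 deg) = 0.4226, sin(65 deg) = 0.9063
  joint[2] = (1.6417, -4.5105) + 8.2 * (0.4226, 0.9063) = (1.6417 + 3.4655, -4.5105 + 7.4317) = (5.1072, 2.9212)
End effector: (5.1072, 2.9212)

Answer: 5.1072 2.9212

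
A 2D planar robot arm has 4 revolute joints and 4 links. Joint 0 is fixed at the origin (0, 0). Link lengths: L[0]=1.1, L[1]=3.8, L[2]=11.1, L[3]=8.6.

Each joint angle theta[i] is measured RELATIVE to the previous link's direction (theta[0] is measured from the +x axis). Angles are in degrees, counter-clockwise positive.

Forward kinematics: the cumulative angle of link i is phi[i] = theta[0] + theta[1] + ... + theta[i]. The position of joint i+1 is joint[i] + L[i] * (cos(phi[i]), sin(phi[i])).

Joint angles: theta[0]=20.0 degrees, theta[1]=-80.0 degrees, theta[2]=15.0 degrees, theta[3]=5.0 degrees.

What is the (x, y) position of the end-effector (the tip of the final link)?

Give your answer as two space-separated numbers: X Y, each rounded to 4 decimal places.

Answer: 17.3705 -16.2915

Derivation:
joint[0] = (0.0000, 0.0000)  (base)
link 0: phi[0] = 20 = 20 deg
  cos(20 deg) = 0.9397, sin(20 deg) = 0.3420
  joint[1] = (0.0000, 0.0000) + 1.1 * (0.9397, 0.3420) = (0.0000 + 1.0337, 0.0000 + 0.3762) = (1.0337, 0.3762)
link 1: phi[1] = 20 + -80 = -60 deg
  cos(-60 deg) = 0.5000, sin(-60 deg) = -0.8660
  joint[2] = (1.0337, 0.3762) + 3.8 * (0.5000, -0.8660) = (1.0337 + 1.9000, 0.3762 + -3.2909) = (2.9337, -2.9147)
link 2: phi[2] = 20 + -80 + 15 = -45 deg
  cos(-45 deg) = 0.7071, sin(-45 deg) = -0.7071
  joint[3] = (2.9337, -2.9147) + 11.1 * (0.7071, -0.7071) = (2.9337 + 7.8489, -2.9147 + -7.8489) = (10.7825, -10.7636)
link 3: phi[3] = 20 + -80 + 15 + 5 = -40 deg
  cos(-40 deg) = 0.7660, sin(-40 deg) = -0.6428
  joint[4] = (10.7825, -10.7636) + 8.6 * (0.7660, -0.6428) = (10.7825 + 6.5880, -10.7636 + -5.5280) = (17.3705, -16.2915)
End effector: (17.3705, -16.2915)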